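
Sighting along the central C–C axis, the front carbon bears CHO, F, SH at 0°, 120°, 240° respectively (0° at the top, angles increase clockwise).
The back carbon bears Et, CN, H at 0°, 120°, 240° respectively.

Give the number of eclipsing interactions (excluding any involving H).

Non-H eclipsing pairs: CHO(0°)/Et(0°); F(120°)/CN(120°) — 2 interactions.

2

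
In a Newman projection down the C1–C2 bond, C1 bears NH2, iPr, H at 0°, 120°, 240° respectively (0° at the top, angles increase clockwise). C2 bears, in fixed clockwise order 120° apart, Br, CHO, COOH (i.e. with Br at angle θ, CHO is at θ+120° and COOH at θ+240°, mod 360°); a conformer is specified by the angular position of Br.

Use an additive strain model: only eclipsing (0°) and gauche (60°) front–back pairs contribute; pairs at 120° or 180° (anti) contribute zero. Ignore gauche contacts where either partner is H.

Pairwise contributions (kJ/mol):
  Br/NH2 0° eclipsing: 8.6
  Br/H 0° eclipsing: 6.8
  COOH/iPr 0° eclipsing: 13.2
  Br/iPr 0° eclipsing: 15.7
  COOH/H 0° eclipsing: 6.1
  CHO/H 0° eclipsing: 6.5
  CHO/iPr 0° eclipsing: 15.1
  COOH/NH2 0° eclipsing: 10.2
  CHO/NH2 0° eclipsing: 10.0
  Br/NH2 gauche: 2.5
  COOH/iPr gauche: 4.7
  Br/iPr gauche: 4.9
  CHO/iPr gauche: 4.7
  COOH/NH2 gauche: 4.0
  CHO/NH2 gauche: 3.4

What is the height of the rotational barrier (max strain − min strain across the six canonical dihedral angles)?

Br at 0° (eclipsed): NH2(0°)/Br(0°) eclipsed 8.6; iPr(120°)/CHO(120°) eclipsed 15.1; H(240°)/COOH(240°) eclipsed 6.1 → 29.8 kJ/mol.
Br at 60° (staggered): NH2(0°)/Br(60°) gauche 2.5; NH2(0°)/COOH(300°) gauche 4.0; iPr(120°)/Br(60°) gauche 4.9; iPr(120°)/CHO(180°) gauche 4.7 → 16.1 kJ/mol.
Br at 120° (eclipsed): NH2(0°)/COOH(0°) eclipsed 10.2; iPr(120°)/Br(120°) eclipsed 15.7; H(240°)/CHO(240°) eclipsed 6.5 → 32.4 kJ/mol.
Br at 180° (staggered): NH2(0°)/CHO(300°) gauche 3.4; NH2(0°)/COOH(60°) gauche 4.0; iPr(120°)/Br(180°) gauche 4.9; iPr(120°)/COOH(60°) gauche 4.7 → 17.0 kJ/mol.
Br at 240° (eclipsed): NH2(0°)/CHO(0°) eclipsed 10.0; iPr(120°)/COOH(120°) eclipsed 13.2; H(240°)/Br(240°) eclipsed 6.8 → 30.0 kJ/mol.
Br at 300° (staggered): NH2(0°)/Br(300°) gauche 2.5; NH2(0°)/CHO(60°) gauche 3.4; iPr(120°)/CHO(60°) gauche 4.7; iPr(120°)/COOH(180°) gauche 4.7 → 15.3 kJ/mol.
Max at 120° (32.4 kJ/mol), min at 300° (15.3 kJ/mol); barrier = 17.1 kJ/mol.

17.1 kJ/mol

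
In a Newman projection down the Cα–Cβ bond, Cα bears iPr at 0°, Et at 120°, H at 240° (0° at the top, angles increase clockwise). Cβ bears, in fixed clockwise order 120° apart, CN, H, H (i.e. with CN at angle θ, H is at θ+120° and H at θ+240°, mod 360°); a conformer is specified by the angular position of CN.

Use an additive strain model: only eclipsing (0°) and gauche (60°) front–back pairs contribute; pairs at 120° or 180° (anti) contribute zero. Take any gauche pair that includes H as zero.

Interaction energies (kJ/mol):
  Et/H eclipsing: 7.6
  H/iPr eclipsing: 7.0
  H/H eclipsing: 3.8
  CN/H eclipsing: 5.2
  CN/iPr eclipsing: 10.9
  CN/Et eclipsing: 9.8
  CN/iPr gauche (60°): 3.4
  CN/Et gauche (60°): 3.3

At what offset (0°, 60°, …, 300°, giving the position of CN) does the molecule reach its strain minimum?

CN at 0° (eclipsed): iPr(0°)/CN(0°) eclipsed 10.9; Et(120°)/H(120°) eclipsed 7.6; H(240°)/H(240°) eclipsed 3.8 → 22.3 kJ/mol.
CN at 60° (staggered): iPr(0°)/CN(60°) gauche 3.4; Et(120°)/CN(60°) gauche 3.3 → 6.7 kJ/mol.
CN at 120° (eclipsed): iPr(0°)/H(0°) eclipsed 7.0; Et(120°)/CN(120°) eclipsed 9.8; H(240°)/H(240°) eclipsed 3.8 → 20.6 kJ/mol.
CN at 180° (staggered): Et(120°)/CN(180°) gauche 3.3 → 3.3 kJ/mol.
CN at 240° (eclipsed): iPr(0°)/H(0°) eclipsed 7.0; Et(120°)/H(120°) eclipsed 7.6; H(240°)/CN(240°) eclipsed 5.2 → 19.8 kJ/mol.
CN at 300° (staggered): iPr(0°)/CN(300°) gauche 3.4 → 3.4 kJ/mol.
The minimum (3.3 kJ/mol) occurs with CN at 180°.

180°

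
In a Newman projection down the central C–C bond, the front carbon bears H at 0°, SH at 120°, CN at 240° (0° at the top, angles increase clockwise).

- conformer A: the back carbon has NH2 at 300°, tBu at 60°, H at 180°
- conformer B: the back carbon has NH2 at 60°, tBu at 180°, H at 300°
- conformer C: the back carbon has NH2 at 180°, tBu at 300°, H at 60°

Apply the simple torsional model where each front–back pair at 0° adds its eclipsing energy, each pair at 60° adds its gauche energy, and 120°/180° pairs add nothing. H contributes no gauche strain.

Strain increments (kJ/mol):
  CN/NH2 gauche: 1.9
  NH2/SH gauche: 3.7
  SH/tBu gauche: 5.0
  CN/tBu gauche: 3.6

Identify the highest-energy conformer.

B

A (staggered): SH(120°)/tBu(60°) gauche 5.0; CN(240°)/NH2(300°) gauche 1.9 → 6.9 kJ/mol.
B (staggered): SH(120°)/NH2(60°) gauche 3.7; SH(120°)/tBu(180°) gauche 5.0; CN(240°)/tBu(180°) gauche 3.6 → 12.3 kJ/mol.
C (staggered): SH(120°)/NH2(180°) gauche 3.7; CN(240°)/NH2(180°) gauche 1.9; CN(240°)/tBu(300°) gauche 3.6 → 9.2 kJ/mol.
B has the highest total (12.3 kJ/mol).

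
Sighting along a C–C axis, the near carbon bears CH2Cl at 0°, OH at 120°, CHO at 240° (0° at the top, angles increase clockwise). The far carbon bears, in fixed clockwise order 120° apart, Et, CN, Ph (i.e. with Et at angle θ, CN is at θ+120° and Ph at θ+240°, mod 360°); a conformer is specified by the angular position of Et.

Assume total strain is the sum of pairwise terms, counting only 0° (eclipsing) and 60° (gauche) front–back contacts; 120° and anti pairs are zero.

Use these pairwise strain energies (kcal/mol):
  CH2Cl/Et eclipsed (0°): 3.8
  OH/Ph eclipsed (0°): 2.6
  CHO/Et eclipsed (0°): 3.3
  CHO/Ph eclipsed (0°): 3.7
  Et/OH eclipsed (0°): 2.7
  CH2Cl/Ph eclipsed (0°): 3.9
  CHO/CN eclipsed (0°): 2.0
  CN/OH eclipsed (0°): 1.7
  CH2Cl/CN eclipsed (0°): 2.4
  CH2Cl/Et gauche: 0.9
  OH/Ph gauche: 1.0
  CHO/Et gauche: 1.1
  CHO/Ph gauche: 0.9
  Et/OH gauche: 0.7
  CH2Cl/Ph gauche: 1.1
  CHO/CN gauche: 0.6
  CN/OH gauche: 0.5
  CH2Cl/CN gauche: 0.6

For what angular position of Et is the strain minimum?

60°

Et at 0° (eclipsed): CH2Cl(0°)/Et(0°) eclipsed 3.8; OH(120°)/CN(120°) eclipsed 1.7; CHO(240°)/Ph(240°) eclipsed 3.7 → 9.2 kcal/mol.
Et at 60° (staggered): CH2Cl(0°)/Et(60°) gauche 0.9; CH2Cl(0°)/Ph(300°) gauche 1.1; OH(120°)/Et(60°) gauche 0.7; OH(120°)/CN(180°) gauche 0.5; CHO(240°)/CN(180°) gauche 0.6; CHO(240°)/Ph(300°) gauche 0.9 → 4.7 kcal/mol.
Et at 120° (eclipsed): CH2Cl(0°)/Ph(0°) eclipsed 3.9; OH(120°)/Et(120°) eclipsed 2.7; CHO(240°)/CN(240°) eclipsed 2.0 → 8.6 kcal/mol.
Et at 180° (staggered): CH2Cl(0°)/CN(300°) gauche 0.6; CH2Cl(0°)/Ph(60°) gauche 1.1; OH(120°)/Et(180°) gauche 0.7; OH(120°)/Ph(60°) gauche 1.0; CHO(240°)/Et(180°) gauche 1.1; CHO(240°)/CN(300°) gauche 0.6 → 5.1 kcal/mol.
Et at 240° (eclipsed): CH2Cl(0°)/CN(0°) eclipsed 2.4; OH(120°)/Ph(120°) eclipsed 2.6; CHO(240°)/Et(240°) eclipsed 3.3 → 8.3 kcal/mol.
Et at 300° (staggered): CH2Cl(0°)/Et(300°) gauche 0.9; CH2Cl(0°)/CN(60°) gauche 0.6; OH(120°)/CN(60°) gauche 0.5; OH(120°)/Ph(180°) gauche 1.0; CHO(240°)/Et(300°) gauche 1.1; CHO(240°)/Ph(180°) gauche 0.9 → 5.0 kcal/mol.
The minimum (4.7 kcal/mol) occurs with Et at 60°.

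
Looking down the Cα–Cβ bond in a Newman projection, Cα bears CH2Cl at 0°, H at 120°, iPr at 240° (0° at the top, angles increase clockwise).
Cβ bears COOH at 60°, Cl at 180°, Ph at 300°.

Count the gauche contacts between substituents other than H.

4

Non-H gauche pairs: CH2Cl(0°)/COOH(60°); CH2Cl(0°)/Ph(300°); iPr(240°)/Cl(180°); iPr(240°)/Ph(300°) — 4 interactions.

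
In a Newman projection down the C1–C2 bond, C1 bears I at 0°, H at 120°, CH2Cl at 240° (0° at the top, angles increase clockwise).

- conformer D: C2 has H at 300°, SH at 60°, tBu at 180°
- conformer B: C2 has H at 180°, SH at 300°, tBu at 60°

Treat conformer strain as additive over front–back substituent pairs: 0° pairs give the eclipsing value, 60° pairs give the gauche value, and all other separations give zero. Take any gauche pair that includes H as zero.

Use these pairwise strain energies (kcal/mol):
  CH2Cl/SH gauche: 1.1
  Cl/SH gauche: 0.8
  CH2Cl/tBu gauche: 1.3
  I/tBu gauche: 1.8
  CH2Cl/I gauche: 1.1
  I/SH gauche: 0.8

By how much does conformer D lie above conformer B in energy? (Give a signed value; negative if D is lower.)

D (staggered): I–SH gauche, CH2Cl–tBu gauche; 0.8 + 1.3 = 2.1 kcal/mol.
B (staggered): I–SH gauche, I–tBu gauche, CH2Cl–SH gauche; 0.8 + 1.8 + 1.1 = 3.7 kcal/mol.
E(D) − E(B) = 2.1 − 3.7 = -1.6 kcal/mol.

-1.6 kcal/mol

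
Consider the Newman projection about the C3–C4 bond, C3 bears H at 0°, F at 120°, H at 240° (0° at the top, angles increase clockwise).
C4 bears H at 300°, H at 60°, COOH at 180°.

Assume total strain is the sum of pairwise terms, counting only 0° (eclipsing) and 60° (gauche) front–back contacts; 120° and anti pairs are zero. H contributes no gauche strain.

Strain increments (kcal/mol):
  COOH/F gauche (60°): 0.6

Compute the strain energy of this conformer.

This conformer is staggered. F at 120° is gauche with COOH at 180° (0.6). Total 0.6 kcal/mol.

0.6 kcal/mol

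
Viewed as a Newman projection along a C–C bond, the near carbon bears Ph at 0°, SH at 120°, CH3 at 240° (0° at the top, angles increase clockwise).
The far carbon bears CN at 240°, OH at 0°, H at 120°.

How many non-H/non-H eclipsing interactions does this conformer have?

Non-H eclipsing pairs: Ph(0°)/OH(0°); CH3(240°)/CN(240°) — 2 interactions.

2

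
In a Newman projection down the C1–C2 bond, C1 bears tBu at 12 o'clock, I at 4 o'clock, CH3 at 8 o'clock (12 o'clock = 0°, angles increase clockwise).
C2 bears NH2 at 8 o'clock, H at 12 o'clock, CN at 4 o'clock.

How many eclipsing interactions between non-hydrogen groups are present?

Non-H eclipsing pairs: I(120°)/CN(120°); CH3(240°)/NH2(240°) — 2 interactions.

2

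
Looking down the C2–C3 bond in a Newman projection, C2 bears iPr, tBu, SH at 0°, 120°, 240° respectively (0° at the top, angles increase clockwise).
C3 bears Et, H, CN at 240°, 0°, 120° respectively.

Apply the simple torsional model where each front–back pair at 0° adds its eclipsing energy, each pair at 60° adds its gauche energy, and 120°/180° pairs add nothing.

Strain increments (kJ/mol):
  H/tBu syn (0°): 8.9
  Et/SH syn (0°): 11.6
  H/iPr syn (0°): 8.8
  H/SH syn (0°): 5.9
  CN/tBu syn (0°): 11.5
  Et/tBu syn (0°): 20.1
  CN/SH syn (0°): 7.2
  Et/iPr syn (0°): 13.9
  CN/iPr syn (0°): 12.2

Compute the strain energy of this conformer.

31.9 kJ/mol

This conformer (eclipsed): iPr(0°)/H(0°) eclipsed 8.8; tBu(120°)/CN(120°) eclipsed 11.5; SH(240°)/Et(240°) eclipsed 11.6 → 31.9 kJ/mol.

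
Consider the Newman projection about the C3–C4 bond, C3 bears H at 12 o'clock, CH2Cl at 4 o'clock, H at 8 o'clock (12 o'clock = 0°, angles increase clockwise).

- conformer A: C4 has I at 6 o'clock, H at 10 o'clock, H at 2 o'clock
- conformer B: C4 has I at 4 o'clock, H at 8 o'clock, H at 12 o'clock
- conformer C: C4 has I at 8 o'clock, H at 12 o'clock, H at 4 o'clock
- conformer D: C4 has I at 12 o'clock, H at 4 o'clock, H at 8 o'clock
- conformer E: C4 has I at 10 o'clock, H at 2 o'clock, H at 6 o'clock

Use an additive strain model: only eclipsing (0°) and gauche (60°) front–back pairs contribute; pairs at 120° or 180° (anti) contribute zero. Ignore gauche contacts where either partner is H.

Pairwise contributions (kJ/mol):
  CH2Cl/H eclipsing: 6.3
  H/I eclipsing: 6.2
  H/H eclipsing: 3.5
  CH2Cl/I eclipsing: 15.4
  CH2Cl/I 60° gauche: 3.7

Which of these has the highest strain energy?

A (staggered): CH2Cl(120°)/I(180°) gauche 3.7 → 3.7 kJ/mol.
B (eclipsed): H(0°)/H(0°) eclipsed 3.5; CH2Cl(120°)/I(120°) eclipsed 15.4; H(240°)/H(240°) eclipsed 3.5 → 22.4 kJ/mol.
C (eclipsed): H(0°)/H(0°) eclipsed 3.5; CH2Cl(120°)/H(120°) eclipsed 6.3; H(240°)/I(240°) eclipsed 6.2 → 16.0 kJ/mol.
D (eclipsed): H(0°)/I(0°) eclipsed 6.2; CH2Cl(120°)/H(120°) eclipsed 6.3; H(240°)/H(240°) eclipsed 3.5 → 16.0 kJ/mol.
E (staggered): no non-H gauche contacts → 0.0 kJ/mol.
B has the highest total (22.4 kJ/mol).

B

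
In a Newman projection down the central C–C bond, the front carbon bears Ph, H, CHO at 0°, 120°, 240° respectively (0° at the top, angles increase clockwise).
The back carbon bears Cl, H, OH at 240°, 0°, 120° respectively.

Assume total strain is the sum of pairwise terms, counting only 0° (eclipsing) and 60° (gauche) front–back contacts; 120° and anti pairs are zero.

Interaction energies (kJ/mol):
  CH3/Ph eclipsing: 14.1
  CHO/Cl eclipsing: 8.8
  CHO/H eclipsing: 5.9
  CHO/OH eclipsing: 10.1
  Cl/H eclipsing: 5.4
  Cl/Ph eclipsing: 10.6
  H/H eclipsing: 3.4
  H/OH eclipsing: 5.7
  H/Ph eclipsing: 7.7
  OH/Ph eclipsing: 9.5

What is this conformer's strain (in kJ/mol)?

22.2 kJ/mol

This conformer (eclipsed): Ph–H eclipsed, H–OH eclipsed, CHO–Cl eclipsed; 7.7 + 5.7 + 8.8 = 22.2 kJ/mol.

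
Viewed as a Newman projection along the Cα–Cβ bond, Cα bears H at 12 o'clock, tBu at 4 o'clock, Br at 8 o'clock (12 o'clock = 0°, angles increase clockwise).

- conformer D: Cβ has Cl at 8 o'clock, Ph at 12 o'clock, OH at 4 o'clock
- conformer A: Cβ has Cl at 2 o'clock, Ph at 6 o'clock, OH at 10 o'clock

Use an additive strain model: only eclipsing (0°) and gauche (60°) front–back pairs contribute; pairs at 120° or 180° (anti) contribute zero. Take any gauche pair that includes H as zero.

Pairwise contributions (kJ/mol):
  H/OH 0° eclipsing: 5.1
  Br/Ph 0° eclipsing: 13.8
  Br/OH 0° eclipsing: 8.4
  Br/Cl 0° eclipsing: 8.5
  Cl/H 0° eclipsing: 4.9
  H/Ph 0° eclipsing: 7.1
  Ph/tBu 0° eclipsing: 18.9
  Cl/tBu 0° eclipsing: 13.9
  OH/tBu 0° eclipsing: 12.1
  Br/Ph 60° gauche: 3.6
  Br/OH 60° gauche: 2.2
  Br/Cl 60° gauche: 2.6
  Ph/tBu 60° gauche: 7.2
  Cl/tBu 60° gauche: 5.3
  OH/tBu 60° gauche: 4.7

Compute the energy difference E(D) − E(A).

+9.4 kJ/mol

D (eclipsed): H(0°)/Ph(0°) eclipsed 7.1; tBu(120°)/OH(120°) eclipsed 12.1; Br(240°)/Cl(240°) eclipsed 8.5 → 27.7 kJ/mol.
A (staggered): tBu(120°)/Cl(60°) gauche 5.3; tBu(120°)/Ph(180°) gauche 7.2; Br(240°)/Ph(180°) gauche 3.6; Br(240°)/OH(300°) gauche 2.2 → 18.3 kJ/mol.
E(D) − E(A) = 27.7 − 18.3 = +9.4 kJ/mol.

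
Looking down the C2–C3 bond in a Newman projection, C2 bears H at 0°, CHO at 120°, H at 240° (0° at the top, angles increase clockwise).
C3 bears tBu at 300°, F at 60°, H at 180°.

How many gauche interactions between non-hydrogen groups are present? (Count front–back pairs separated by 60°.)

1

Non-H gauche pairs: CHO(120°)/F(60°) — 1 interaction.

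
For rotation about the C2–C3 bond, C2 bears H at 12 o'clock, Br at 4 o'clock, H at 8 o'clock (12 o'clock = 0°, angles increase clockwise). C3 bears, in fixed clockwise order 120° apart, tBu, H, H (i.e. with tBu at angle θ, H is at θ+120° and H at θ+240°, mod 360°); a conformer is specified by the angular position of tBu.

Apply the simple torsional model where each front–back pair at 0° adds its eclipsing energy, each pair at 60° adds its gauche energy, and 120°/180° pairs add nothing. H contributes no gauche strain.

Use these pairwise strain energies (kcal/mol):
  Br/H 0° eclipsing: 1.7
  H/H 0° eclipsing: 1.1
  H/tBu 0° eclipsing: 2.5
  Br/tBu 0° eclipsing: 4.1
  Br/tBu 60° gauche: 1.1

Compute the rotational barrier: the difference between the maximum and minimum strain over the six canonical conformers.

6.3 kcal/mol

tBu at 0° is eclipsed. H at 0° is eclipsed with tBu at 0° (2.5); Br at 120° is eclipsed with H at 120° (1.7); H at 240° is eclipsed with H at 240° (1.1). Total 5.3 kcal/mol.
tBu at 60° is staggered. Br at 120° is gauche with tBu at 60° (1.1). Total 1.1 kcal/mol.
tBu at 120° is eclipsed. H at 0° is eclipsed with H at 0° (1.1); Br at 120° is eclipsed with tBu at 120° (4.1); H at 240° is eclipsed with H at 240° (1.1). Total 6.3 kcal/mol.
tBu at 180° is staggered. Br at 120° is gauche with tBu at 180° (1.1). Total 1.1 kcal/mol.
tBu at 240° is eclipsed. H at 0° is eclipsed with H at 0° (1.1); Br at 120° is eclipsed with H at 120° (1.7); H at 240° is eclipsed with tBu at 240° (2.5). Total 5.3 kcal/mol.
tBu at 300° (staggered): no non-H gauche contacts → 0.0 kcal/mol.
Max at 120° (6.3 kcal/mol), min at 300° (0.0 kcal/mol); barrier = 6.3 kcal/mol.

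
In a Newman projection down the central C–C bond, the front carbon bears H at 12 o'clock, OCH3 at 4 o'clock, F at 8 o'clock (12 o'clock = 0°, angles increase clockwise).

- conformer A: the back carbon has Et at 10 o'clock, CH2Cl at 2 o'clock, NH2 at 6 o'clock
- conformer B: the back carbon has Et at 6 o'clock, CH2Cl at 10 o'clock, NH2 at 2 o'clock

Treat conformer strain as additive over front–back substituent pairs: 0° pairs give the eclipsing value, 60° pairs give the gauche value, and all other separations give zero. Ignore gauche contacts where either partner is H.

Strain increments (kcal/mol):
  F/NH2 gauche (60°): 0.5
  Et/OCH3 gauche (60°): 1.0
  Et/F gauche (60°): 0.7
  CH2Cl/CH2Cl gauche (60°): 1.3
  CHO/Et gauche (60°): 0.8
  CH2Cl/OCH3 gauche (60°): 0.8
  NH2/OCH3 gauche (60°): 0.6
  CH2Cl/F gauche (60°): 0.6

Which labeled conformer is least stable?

B

A (staggered): OCH3(120°)/CH2Cl(60°) gauche 0.8; OCH3(120°)/NH2(180°) gauche 0.6; F(240°)/Et(300°) gauche 0.7; F(240°)/NH2(180°) gauche 0.5 → 2.6 kcal/mol.
B (staggered): OCH3(120°)/Et(180°) gauche 1.0; OCH3(120°)/NH2(60°) gauche 0.6; F(240°)/Et(180°) gauche 0.7; F(240°)/CH2Cl(300°) gauche 0.6 → 2.9 kcal/mol.
B has the highest total (2.9 kcal/mol).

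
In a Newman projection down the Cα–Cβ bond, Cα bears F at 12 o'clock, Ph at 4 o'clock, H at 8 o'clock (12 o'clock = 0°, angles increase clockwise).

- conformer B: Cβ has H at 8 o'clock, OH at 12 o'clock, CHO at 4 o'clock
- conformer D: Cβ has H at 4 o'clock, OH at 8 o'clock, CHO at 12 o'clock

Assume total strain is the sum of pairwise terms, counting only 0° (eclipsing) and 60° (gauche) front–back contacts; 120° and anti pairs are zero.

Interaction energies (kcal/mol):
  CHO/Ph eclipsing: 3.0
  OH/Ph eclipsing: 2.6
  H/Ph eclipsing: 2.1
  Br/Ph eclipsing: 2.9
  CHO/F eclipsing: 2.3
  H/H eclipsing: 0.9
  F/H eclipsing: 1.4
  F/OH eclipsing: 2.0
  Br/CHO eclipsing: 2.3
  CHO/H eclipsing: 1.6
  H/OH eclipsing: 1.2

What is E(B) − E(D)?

+0.3 kcal/mol

B (eclipsed): F–OH eclipsed, Ph–CHO eclipsed, H–H eclipsed; 2.0 + 3.0 + 0.9 = 5.9 kcal/mol.
D (eclipsed): F–CHO eclipsed, Ph–H eclipsed, H–OH eclipsed; 2.3 + 2.1 + 1.2 = 5.6 kcal/mol.
E(B) − E(D) = 5.9 − 5.6 = +0.3 kcal/mol.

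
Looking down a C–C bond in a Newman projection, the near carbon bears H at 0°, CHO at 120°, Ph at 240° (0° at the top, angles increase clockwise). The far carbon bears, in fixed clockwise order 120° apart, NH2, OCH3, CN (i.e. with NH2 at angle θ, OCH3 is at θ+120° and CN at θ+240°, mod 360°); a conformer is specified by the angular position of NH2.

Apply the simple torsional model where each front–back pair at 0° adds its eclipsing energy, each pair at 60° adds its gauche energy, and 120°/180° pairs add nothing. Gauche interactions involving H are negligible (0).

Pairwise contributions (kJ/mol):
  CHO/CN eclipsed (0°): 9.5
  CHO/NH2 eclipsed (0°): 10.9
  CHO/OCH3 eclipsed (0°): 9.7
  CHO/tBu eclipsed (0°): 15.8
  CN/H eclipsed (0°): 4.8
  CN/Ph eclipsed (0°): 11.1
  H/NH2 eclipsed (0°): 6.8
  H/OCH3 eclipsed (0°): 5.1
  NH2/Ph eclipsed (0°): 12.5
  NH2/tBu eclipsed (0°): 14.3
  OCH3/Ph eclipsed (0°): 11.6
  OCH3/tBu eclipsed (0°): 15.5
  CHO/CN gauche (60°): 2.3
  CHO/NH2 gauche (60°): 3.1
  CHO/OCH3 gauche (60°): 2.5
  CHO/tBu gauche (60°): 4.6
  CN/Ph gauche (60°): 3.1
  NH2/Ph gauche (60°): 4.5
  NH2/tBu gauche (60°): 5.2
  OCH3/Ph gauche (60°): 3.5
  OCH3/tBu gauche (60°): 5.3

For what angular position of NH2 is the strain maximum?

0°

NH2 at 0° (eclipsed): H(0°)/NH2(0°) eclipsed 6.8; CHO(120°)/OCH3(120°) eclipsed 9.7; Ph(240°)/CN(240°) eclipsed 11.1 → 27.6 kJ/mol.
NH2 at 60° (staggered): CHO(120°)/NH2(60°) gauche 3.1; CHO(120°)/OCH3(180°) gauche 2.5; Ph(240°)/OCH3(180°) gauche 3.5; Ph(240°)/CN(300°) gauche 3.1 → 12.2 kJ/mol.
NH2 at 120° (eclipsed): H(0°)/CN(0°) eclipsed 4.8; CHO(120°)/NH2(120°) eclipsed 10.9; Ph(240°)/OCH3(240°) eclipsed 11.6 → 27.3 kJ/mol.
NH2 at 180° (staggered): CHO(120°)/NH2(180°) gauche 3.1; CHO(120°)/CN(60°) gauche 2.3; Ph(240°)/NH2(180°) gauche 4.5; Ph(240°)/OCH3(300°) gauche 3.5 → 13.4 kJ/mol.
NH2 at 240° (eclipsed): H(0°)/OCH3(0°) eclipsed 5.1; CHO(120°)/CN(120°) eclipsed 9.5; Ph(240°)/NH2(240°) eclipsed 12.5 → 27.1 kJ/mol.
NH2 at 300° (staggered): CHO(120°)/OCH3(60°) gauche 2.5; CHO(120°)/CN(180°) gauche 2.3; Ph(240°)/NH2(300°) gauche 4.5; Ph(240°)/CN(180°) gauche 3.1 → 12.4 kJ/mol.
The maximum (27.6 kJ/mol) occurs with NH2 at 0°.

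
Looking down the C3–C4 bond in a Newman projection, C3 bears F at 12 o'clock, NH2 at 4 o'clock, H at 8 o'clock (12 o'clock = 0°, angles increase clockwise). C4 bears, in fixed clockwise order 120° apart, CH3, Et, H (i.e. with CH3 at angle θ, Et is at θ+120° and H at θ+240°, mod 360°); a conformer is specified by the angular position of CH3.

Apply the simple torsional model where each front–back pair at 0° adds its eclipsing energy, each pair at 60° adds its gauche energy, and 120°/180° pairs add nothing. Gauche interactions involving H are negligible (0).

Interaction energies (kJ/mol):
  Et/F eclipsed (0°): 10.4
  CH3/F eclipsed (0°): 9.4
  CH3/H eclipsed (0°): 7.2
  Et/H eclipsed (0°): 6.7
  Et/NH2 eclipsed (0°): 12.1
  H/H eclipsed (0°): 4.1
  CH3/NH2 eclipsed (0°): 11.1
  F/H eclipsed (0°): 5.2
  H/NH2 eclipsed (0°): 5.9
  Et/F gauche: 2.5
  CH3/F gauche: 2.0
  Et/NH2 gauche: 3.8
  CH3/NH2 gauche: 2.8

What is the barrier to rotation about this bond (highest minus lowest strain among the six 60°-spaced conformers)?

CH3 at 0° (eclipsed): F(0°)/CH3(0°) eclipsed 9.4; NH2(120°)/Et(120°) eclipsed 12.1; H(240°)/H(240°) eclipsed 4.1 → 25.6 kJ/mol.
CH3 at 60° (staggered): F(0°)/CH3(60°) gauche 2.0; NH2(120°)/CH3(60°) gauche 2.8; NH2(120°)/Et(180°) gauche 3.8 → 8.6 kJ/mol.
CH3 at 120° (eclipsed): F(0°)/H(0°) eclipsed 5.2; NH2(120°)/CH3(120°) eclipsed 11.1; H(240°)/Et(240°) eclipsed 6.7 → 23.0 kJ/mol.
CH3 at 180° (staggered): F(0°)/Et(300°) gauche 2.5; NH2(120°)/CH3(180°) gauche 2.8 → 5.3 kJ/mol.
CH3 at 240° (eclipsed): F(0°)/Et(0°) eclipsed 10.4; NH2(120°)/H(120°) eclipsed 5.9; H(240°)/CH3(240°) eclipsed 7.2 → 23.5 kJ/mol.
CH3 at 300° (staggered): F(0°)/CH3(300°) gauche 2.0; F(0°)/Et(60°) gauche 2.5; NH2(120°)/Et(60°) gauche 3.8 → 8.3 kJ/mol.
Max at 0° (25.6 kJ/mol), min at 180° (5.3 kJ/mol); barrier = 20.3 kJ/mol.

20.3 kJ/mol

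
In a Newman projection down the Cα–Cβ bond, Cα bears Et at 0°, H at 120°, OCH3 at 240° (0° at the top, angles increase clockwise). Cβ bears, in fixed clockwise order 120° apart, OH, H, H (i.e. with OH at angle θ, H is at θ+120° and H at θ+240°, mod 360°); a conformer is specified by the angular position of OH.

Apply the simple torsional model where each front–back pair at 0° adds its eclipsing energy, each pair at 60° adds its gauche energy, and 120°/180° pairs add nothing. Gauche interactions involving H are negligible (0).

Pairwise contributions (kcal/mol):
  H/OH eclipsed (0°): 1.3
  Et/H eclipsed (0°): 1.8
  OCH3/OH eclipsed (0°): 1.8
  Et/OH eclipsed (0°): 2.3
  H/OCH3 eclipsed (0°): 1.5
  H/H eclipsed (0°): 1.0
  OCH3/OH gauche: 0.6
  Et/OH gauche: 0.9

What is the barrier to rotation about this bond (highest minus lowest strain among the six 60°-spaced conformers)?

OH at 0° (eclipsed): Et–OH eclipsed, H–H eclipsed, OCH3–H eclipsed; 2.3 + 1.0 + 1.5 = 4.8 kcal/mol.
OH at 60° (staggered): Et–OH gauche; 0.9 = 0.9 kcal/mol.
OH at 120° (eclipsed): Et–H eclipsed, H–OH eclipsed, OCH3–H eclipsed; 1.8 + 1.3 + 1.5 = 4.6 kcal/mol.
OH at 180° (staggered): OCH3–OH gauche; 0.6 = 0.6 kcal/mol.
OH at 240° (eclipsed): Et–H eclipsed, H–H eclipsed, OCH3–OH eclipsed; 1.8 + 1.0 + 1.8 = 4.6 kcal/mol.
OH at 300° (staggered): Et–OH gauche, OCH3–OH gauche; 0.9 + 0.6 = 1.5 kcal/mol.
Max at 0° (4.8 kcal/mol), min at 180° (0.6 kcal/mol); barrier = 4.2 kcal/mol.

4.2 kcal/mol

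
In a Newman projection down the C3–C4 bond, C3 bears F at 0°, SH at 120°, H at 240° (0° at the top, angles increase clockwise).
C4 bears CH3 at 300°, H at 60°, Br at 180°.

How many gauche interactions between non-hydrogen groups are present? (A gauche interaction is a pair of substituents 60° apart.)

2

Non-H gauche pairs: F(0°)/CH3(300°); SH(120°)/Br(180°) — 2 interactions.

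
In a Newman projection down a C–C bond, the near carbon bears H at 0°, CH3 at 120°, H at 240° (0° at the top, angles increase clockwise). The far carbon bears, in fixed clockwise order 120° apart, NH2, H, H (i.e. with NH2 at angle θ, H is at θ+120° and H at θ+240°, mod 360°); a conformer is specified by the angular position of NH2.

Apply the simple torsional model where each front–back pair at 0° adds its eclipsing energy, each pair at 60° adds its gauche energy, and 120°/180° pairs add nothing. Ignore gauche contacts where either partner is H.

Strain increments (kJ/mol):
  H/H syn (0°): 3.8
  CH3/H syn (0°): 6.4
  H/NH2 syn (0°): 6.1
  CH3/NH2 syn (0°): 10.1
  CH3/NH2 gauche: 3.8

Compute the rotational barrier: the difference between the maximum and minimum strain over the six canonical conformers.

NH2 at 0° is eclipsed. H at 0° is eclipsed with NH2 at 0° (6.1); CH3 at 120° is eclipsed with H at 120° (6.4); H at 240° is eclipsed with H at 240° (3.8). Total 16.3 kJ/mol.
NH2 at 60° is staggered. CH3 at 120° is gauche with NH2 at 60° (3.8). Total 3.8 kJ/mol.
NH2 at 120° is eclipsed. H at 0° is eclipsed with H at 0° (3.8); CH3 at 120° is eclipsed with NH2 at 120° (10.1); H at 240° is eclipsed with H at 240° (3.8). Total 17.7 kJ/mol.
NH2 at 180° is staggered. CH3 at 120° is gauche with NH2 at 180° (3.8). Total 3.8 kJ/mol.
NH2 at 240° is eclipsed. H at 0° is eclipsed with H at 0° (3.8); CH3 at 120° is eclipsed with H at 120° (6.4); H at 240° is eclipsed with NH2 at 240° (6.1). Total 16.3 kJ/mol.
NH2 at 300° (staggered): no non-H gauche contacts → 0.0 kJ/mol.
Max at 120° (17.7 kJ/mol), min at 300° (0.0 kJ/mol); barrier = 17.7 kJ/mol.

17.7 kJ/mol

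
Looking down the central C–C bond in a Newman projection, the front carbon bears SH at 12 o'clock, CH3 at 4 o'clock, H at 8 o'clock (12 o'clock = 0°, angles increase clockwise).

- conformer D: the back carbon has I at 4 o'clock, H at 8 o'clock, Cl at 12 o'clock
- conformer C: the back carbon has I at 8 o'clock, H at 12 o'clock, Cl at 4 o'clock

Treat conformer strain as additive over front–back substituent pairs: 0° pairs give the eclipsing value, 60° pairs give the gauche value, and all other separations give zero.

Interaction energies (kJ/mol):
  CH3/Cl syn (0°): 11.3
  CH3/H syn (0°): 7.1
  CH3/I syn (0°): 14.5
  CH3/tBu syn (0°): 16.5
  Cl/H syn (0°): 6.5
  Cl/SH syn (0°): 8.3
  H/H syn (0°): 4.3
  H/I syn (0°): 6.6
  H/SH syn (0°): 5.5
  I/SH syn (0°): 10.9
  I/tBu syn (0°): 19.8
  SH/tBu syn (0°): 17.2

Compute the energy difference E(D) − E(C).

+3.7 kJ/mol

D (eclipsed): SH(0°)/Cl(0°) eclipsed 8.3; CH3(120°)/I(120°) eclipsed 14.5; H(240°)/H(240°) eclipsed 4.3 → 27.1 kJ/mol.
C (eclipsed): SH(0°)/H(0°) eclipsed 5.5; CH3(120°)/Cl(120°) eclipsed 11.3; H(240°)/I(240°) eclipsed 6.6 → 23.4 kJ/mol.
E(D) − E(C) = 27.1 − 23.4 = +3.7 kJ/mol.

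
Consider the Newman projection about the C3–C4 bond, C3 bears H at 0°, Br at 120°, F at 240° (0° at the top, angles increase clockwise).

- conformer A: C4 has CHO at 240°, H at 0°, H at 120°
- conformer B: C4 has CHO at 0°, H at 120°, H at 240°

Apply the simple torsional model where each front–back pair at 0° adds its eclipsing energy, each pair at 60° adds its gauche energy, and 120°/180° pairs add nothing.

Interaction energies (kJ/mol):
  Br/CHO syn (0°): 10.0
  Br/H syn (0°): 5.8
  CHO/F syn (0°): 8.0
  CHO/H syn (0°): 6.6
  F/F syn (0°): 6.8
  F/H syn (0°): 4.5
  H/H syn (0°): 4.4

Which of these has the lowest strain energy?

A (eclipsed): H(0°)/H(0°) eclipsed 4.4; Br(120°)/H(120°) eclipsed 5.8; F(240°)/CHO(240°) eclipsed 8.0 → 18.2 kJ/mol.
B (eclipsed): H(0°)/CHO(0°) eclipsed 6.6; Br(120°)/H(120°) eclipsed 5.8; F(240°)/H(240°) eclipsed 4.5 → 16.9 kJ/mol.
B has the lowest total (16.9 kJ/mol).

B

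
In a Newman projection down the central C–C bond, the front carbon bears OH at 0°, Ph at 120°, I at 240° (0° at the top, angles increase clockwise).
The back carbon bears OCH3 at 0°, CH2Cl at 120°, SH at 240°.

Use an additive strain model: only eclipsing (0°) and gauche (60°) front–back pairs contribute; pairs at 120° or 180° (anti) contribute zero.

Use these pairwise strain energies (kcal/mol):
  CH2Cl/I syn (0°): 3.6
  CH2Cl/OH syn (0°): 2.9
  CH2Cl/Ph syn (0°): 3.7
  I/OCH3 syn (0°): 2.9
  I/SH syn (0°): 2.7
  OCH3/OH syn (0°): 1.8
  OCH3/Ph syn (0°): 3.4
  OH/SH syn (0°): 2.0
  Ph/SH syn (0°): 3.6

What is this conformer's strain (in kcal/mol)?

8.2 kcal/mol

This conformer (eclipsed): OH–OCH3 eclipsed, Ph–CH2Cl eclipsed, I–SH eclipsed; 1.8 + 3.7 + 2.7 = 8.2 kcal/mol.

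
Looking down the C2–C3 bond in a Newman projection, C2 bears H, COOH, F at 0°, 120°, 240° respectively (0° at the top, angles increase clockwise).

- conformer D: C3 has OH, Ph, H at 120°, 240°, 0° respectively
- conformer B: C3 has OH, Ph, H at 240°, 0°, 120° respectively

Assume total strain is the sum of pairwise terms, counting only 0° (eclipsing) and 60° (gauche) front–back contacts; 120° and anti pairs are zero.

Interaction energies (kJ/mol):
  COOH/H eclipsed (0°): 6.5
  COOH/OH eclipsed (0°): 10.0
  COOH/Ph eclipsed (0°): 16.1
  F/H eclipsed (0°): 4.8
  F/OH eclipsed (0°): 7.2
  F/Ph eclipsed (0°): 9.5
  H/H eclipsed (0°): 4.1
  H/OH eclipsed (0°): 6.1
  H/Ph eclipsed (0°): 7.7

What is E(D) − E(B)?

D (eclipsed): H(0°)/H(0°) eclipsed 4.1; COOH(120°)/OH(120°) eclipsed 10.0; F(240°)/Ph(240°) eclipsed 9.5 → 23.6 kJ/mol.
B (eclipsed): H(0°)/Ph(0°) eclipsed 7.7; COOH(120°)/H(120°) eclipsed 6.5; F(240°)/OH(240°) eclipsed 7.2 → 21.4 kJ/mol.
E(D) − E(B) = 23.6 − 21.4 = +2.2 kJ/mol.

+2.2 kJ/mol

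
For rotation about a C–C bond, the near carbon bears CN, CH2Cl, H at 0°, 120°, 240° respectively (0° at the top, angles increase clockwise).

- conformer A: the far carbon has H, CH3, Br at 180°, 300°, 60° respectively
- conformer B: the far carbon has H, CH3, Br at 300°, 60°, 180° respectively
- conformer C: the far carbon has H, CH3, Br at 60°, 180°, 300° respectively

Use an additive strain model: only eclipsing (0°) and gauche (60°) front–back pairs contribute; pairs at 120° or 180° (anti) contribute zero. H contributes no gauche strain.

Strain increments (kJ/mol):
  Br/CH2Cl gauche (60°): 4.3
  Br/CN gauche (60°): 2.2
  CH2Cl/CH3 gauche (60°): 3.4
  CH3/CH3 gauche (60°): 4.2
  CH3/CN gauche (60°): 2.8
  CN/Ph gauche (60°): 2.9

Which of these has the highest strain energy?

B

A (staggered): CN–CH3 gauche, CN–Br gauche, CH2Cl–Br gauche; 2.8 + 2.2 + 4.3 = 9.3 kJ/mol.
B (staggered): CN–CH3 gauche, CH2Cl–CH3 gauche, CH2Cl–Br gauche; 2.8 + 3.4 + 4.3 = 10.5 kJ/mol.
C (staggered): CN–Br gauche, CH2Cl–CH3 gauche; 2.2 + 3.4 = 5.6 kJ/mol.
B has the highest total (10.5 kJ/mol).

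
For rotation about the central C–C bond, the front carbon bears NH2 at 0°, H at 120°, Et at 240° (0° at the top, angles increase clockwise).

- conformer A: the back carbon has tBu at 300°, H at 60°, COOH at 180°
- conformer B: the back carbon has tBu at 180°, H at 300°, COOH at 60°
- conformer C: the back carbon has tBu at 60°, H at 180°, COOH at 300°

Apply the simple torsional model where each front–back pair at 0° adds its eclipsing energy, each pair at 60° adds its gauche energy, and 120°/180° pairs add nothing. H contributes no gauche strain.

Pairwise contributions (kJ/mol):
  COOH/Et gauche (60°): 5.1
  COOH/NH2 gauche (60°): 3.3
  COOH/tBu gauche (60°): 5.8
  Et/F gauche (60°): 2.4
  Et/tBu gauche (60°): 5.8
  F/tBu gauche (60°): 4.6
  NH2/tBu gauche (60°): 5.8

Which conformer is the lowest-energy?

B

A (staggered): NH2(0°)/tBu(300°) gauche 5.8; Et(240°)/tBu(300°) gauche 5.8; Et(240°)/COOH(180°) gauche 5.1 → 16.7 kJ/mol.
B (staggered): NH2(0°)/COOH(60°) gauche 3.3; Et(240°)/tBu(180°) gauche 5.8 → 9.1 kJ/mol.
C (staggered): NH2(0°)/tBu(60°) gauche 5.8; NH2(0°)/COOH(300°) gauche 3.3; Et(240°)/COOH(300°) gauche 5.1 → 14.2 kJ/mol.
B has the lowest total (9.1 kJ/mol).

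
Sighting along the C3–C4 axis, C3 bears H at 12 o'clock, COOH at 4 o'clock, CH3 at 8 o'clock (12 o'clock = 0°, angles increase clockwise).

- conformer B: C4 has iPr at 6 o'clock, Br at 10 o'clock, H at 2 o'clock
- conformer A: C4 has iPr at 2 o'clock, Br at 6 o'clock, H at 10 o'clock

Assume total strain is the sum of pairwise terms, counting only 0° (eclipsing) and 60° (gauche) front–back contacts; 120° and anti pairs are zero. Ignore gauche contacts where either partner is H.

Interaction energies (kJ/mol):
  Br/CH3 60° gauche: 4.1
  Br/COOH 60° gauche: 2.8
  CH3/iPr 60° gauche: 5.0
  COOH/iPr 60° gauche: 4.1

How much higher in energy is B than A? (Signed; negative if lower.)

B (staggered): COOH(120°)/iPr(180°) gauche 4.1; CH3(240°)/iPr(180°) gauche 5.0; CH3(240°)/Br(300°) gauche 4.1 → 13.2 kJ/mol.
A (staggered): COOH(120°)/iPr(60°) gauche 4.1; COOH(120°)/Br(180°) gauche 2.8; CH3(240°)/Br(180°) gauche 4.1 → 11.0 kJ/mol.
E(B) − E(A) = 13.2 − 11.0 = +2.2 kJ/mol.

+2.2 kJ/mol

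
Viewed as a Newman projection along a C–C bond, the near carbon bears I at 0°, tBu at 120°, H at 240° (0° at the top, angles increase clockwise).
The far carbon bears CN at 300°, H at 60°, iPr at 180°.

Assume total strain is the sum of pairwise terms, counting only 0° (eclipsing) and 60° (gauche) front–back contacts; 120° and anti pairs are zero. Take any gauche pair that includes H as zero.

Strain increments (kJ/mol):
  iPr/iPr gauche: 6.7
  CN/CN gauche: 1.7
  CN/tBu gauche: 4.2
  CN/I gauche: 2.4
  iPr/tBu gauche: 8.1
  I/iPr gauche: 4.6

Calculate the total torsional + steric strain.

This conformer (staggered): I–CN gauche, tBu–iPr gauche; 2.4 + 8.1 = 10.5 kJ/mol.

10.5 kJ/mol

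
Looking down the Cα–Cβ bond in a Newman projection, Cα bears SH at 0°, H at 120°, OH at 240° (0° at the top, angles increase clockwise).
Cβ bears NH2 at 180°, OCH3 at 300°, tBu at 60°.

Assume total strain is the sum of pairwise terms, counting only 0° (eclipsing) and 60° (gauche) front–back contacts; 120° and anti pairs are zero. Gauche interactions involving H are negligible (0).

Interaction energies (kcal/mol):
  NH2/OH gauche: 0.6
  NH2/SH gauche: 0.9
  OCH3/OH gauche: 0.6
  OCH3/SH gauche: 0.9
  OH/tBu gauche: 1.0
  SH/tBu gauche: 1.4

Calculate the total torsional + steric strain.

This conformer (staggered): SH–OCH3 gauche, SH–tBu gauche, OH–NH2 gauche, OH–OCH3 gauche; 0.9 + 1.4 + 0.6 + 0.6 = 3.5 kcal/mol.

3.5 kcal/mol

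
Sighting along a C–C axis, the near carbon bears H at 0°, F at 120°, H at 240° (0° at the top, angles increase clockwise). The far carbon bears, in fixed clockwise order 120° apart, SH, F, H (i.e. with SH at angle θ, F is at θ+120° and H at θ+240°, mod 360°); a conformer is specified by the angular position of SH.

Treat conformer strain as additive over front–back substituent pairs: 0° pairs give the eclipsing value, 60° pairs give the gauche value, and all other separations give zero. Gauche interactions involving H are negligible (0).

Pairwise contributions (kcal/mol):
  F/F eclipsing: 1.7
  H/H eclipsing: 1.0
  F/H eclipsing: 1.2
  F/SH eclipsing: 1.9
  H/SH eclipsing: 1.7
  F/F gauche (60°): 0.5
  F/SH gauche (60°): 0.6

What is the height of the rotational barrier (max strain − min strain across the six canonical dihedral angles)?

3.9 kcal/mol

SH at 0° (eclipsed): H–SH eclipsed, F–F eclipsed, H–H eclipsed; 1.7 + 1.7 + 1.0 = 4.4 kcal/mol.
SH at 60° (staggered): F–SH gauche, F–F gauche; 0.6 + 0.5 = 1.1 kcal/mol.
SH at 120° (eclipsed): H–H eclipsed, F–SH eclipsed, H–F eclipsed; 1.0 + 1.9 + 1.2 = 4.1 kcal/mol.
SH at 180° (staggered): F–SH gauche; 0.6 = 0.6 kcal/mol.
SH at 240° (eclipsed): H–F eclipsed, F–H eclipsed, H–SH eclipsed; 1.2 + 1.2 + 1.7 = 4.1 kcal/mol.
SH at 300° (staggered): F–F gauche; 0.5 = 0.5 kcal/mol.
Max at 0° (4.4 kcal/mol), min at 300° (0.5 kcal/mol); barrier = 3.9 kcal/mol.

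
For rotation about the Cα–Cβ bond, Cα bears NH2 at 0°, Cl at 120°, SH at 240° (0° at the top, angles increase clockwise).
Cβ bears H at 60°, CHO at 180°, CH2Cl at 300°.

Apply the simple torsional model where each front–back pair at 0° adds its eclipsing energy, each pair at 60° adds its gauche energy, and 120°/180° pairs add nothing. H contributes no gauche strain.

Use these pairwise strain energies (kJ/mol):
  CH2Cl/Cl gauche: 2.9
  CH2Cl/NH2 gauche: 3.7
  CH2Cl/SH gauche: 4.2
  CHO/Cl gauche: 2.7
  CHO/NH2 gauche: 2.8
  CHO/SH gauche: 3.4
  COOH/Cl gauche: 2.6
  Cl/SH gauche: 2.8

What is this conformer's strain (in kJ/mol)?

This conformer is staggered. NH2 at 0° is gauche with CH2Cl at 300° (3.7); Cl at 120° is gauche with CHO at 180° (2.7); SH at 240° is gauche with CHO at 180° (3.4); SH at 240° is gauche with CH2Cl at 300° (4.2). Total 14.0 kJ/mol.

14.0 kJ/mol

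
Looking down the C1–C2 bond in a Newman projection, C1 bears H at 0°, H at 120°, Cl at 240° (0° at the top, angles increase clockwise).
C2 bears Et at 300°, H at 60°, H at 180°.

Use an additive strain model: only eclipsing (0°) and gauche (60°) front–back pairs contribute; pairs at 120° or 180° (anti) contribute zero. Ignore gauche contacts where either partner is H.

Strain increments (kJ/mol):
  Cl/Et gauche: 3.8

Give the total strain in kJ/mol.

This conformer (staggered): Cl(240°)/Et(300°) gauche 3.8 → 3.8 kJ/mol.

3.8 kJ/mol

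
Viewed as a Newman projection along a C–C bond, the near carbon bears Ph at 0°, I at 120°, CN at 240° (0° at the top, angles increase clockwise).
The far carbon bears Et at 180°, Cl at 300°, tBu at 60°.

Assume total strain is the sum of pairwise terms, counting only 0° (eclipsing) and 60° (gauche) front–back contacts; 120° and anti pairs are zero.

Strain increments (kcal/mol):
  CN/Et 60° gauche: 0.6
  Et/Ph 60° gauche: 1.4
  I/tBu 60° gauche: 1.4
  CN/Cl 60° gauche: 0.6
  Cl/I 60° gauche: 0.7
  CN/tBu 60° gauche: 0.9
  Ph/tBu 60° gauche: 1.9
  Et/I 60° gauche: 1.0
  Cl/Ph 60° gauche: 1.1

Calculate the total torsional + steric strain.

6.6 kcal/mol

This conformer (staggered): Ph(0°)/Cl(300°) gauche 1.1; Ph(0°)/tBu(60°) gauche 1.9; I(120°)/Et(180°) gauche 1.0; I(120°)/tBu(60°) gauche 1.4; CN(240°)/Et(180°) gauche 0.6; CN(240°)/Cl(300°) gauche 0.6 → 6.6 kcal/mol.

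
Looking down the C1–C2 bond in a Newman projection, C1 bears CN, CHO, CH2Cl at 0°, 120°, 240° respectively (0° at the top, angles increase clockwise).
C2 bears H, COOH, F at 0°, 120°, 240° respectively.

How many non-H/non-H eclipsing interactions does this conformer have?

Non-H eclipsing pairs: CHO(120°)/COOH(120°); CH2Cl(240°)/F(240°) — 2 interactions.

2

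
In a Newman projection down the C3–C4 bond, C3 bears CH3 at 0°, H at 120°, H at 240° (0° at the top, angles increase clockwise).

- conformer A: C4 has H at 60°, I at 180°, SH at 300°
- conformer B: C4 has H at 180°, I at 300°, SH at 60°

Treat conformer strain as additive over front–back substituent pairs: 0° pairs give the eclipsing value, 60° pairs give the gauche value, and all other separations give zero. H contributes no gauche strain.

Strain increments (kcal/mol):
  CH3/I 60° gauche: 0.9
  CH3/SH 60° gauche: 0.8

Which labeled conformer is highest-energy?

B

A (staggered): CH3(0°)/SH(300°) gauche 0.8 → 0.8 kcal/mol.
B (staggered): CH3(0°)/I(300°) gauche 0.9; CH3(0°)/SH(60°) gauche 0.8 → 1.7 kcal/mol.
B has the highest total (1.7 kcal/mol).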